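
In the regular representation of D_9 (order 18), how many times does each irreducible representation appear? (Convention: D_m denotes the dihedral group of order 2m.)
Each irreducible V_i of dimension d_i appears with multiplicity d_i, i.e. rho_reg = (direct sum over all irreducibles V_i) d_i V_i. The irreducible dimensions for D_9 are 1, 1, 2, 2, 2, 2: 2 irreducibles of dimension 1, each with multiplicity 1; 4 irreducibles of dimension 2, each with multiplicity 2. Total dimension 2*1*1 + 4*2*2 = 18 = |G|.

Solution. General theorem: in the regular representation of a finite group G, each irreducible appears with multiplicity equal to its dimension. Check: dim(rho_reg) = sum d_i^2 = 1 + 1 + 4 + 4 + 4 + 4 = 18 = |G|.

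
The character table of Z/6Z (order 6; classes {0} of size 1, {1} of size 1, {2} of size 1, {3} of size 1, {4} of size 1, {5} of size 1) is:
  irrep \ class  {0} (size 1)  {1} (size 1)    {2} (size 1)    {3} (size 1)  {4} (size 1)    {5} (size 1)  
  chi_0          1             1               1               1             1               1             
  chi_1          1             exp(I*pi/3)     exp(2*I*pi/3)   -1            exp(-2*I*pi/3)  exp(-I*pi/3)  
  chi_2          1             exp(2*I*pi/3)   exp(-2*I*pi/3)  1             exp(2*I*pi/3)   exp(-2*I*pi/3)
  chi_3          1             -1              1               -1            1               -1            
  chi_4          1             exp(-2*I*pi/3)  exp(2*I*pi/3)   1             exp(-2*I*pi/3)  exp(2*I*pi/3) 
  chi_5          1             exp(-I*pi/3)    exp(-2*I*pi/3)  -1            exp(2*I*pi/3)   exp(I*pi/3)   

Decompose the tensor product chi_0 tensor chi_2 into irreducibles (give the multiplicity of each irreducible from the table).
chi_0 tensor chi_2 = chi_2 (all other irreducibles have multiplicity 0).

Reasoning: The character of a tensor product is the pointwise product (chi_0 * chi_2)(C) = chi_0(C) * chi_2(C):
  {0}: (1)*(1), {1}: (1)*(exp(2*I*pi/3)), {2}: (1)*(exp(-2*I*pi/3)), {3}: (1)*(1), {4}: (1)*(exp(2*I*pi/3)), {5}: (1)*(exp(-2*I*pi/3))
so (chi_0 * chi_2) takes values
  {0} -> 1, {1} -> exp(2*I*pi/3), {2} -> exp(-2*I*pi/3), {3} -> 1, {4} -> exp(2*I*pi/3), {5} -> exp(-2*I*pi/3).
Now take the inner product of this character with each irreducible chi from the table, <chi_0*chi_2, chi> = (1/6) sum_C |C| (chi_0*chi_2)(C) conj(chi(C)):
  <chi_0*chi_2, chi_0> = (1/6)[1*(1)*conj(1) + 1*(exp(2*I*pi/3))*conj(1) + 1*(exp(-2*I*pi/3))*conj(1) + 1*(1)*conj(1) + 1*(exp(2*I*pi/3))*conj(1) + 1*(exp(-2*I*pi/3))*conj(1)]
      = (1/6)[(1) + (exp(2*I*pi/3)) + (exp(-2*I*pi/3)) + (1) + (exp(2*I*pi/3)) + (exp(-2*I*pi/3))] = 0/6 = 0
  <chi_0*chi_2, chi_1> = (1/6)[1*(1)*conj(1) + 1*(exp(2*I*pi/3))*conj(exp(I*pi/3)) + 1*(exp(-2*I*pi/3))*conj(exp(2*I*pi/3)) + 1*(1)*conj(-1) + 1*(exp(2*I*pi/3))*conj(exp(-2*I*pi/3)) + 1*(exp(-2*I*pi/3))*conj(exp(-I*pi/3))]
      = (1/6)[(1) + (exp(I*pi/3)) + (exp(2*I*pi/3)) + (-1) + (exp(-2*I*pi/3)) + (exp(-I*pi/3))] = 0/6 = 0
  <chi_0*chi_2, chi_2> = (1/6)[1*(1)*conj(1) + 1*(exp(2*I*pi/3))*conj(exp(2*I*pi/3)) + 1*(exp(-2*I*pi/3))*conj(exp(-2*I*pi/3)) + 1*(1)*conj(1) + 1*(exp(2*I*pi/3))*conj(exp(2*I*pi/3)) + 1*(exp(-2*I*pi/3))*conj(exp(-2*I*pi/3))]
      = (1/6)[(1) + (1) + (1) + (1) + (1) + (1)] = 6/6 = 1
  <chi_0*chi_2, chi_3> = (1/6)[1*(1)*conj(1) + 1*(exp(2*I*pi/3))*conj(-1) + 1*(exp(-2*I*pi/3))*conj(1) + 1*(1)*conj(-1) + 1*(exp(2*I*pi/3))*conj(1) + 1*(exp(-2*I*pi/3))*conj(-1)]
      = (1/6)[(1) + (-exp(2*I*pi/3)) + (exp(-2*I*pi/3)) + (-1) + (exp(2*I*pi/3)) + (-exp(-2*I*pi/3))] = 0/6 = 0
  <chi_0*chi_2, chi_4> = (1/6)[1*(1)*conj(1) + 1*(exp(2*I*pi/3))*conj(exp(-2*I*pi/3)) + 1*(exp(-2*I*pi/3))*conj(exp(2*I*pi/3)) + 1*(1)*conj(1) + 1*(exp(2*I*pi/3))*conj(exp(-2*I*pi/3)) + 1*(exp(-2*I*pi/3))*conj(exp(2*I*pi/3))]
      = (1/6)[(1) + (exp(-2*I*pi/3)) + (exp(2*I*pi/3)) + (1) + (exp(-2*I*pi/3)) + (exp(2*I*pi/3))] = 0/6 = 0
  <chi_0*chi_2, chi_5> = (1/6)[1*(1)*conj(1) + 1*(exp(2*I*pi/3))*conj(exp(-I*pi/3)) + 1*(exp(-2*I*pi/3))*conj(exp(-2*I*pi/3)) + 1*(1)*conj(-1) + 1*(exp(2*I*pi/3))*conj(exp(2*I*pi/3)) + 1*(exp(-2*I*pi/3))*conj(exp(I*pi/3))]
      = (1/6)[(1) + (-1) + (1) + (-1) + (1) + (-1)] = 0/6 = 0
(Exp terms are combined using exp(i*s)*conj(exp(i*t)) = exp(i*(s-t)), and sums of them are collapsed using the identity that for every m > 1 the m distinct m-th roots of unity sum to 0, e.g. 1 + exp(2*I*pi/3) + exp(-2*I*pi/3) = 0.)
Hence the multiplicities are chi_2: 1. Dimension check: dim(chi_0)*dim(chi_2) = 1*1 = 1 and sum (mult * dim) = 1*1 = 1.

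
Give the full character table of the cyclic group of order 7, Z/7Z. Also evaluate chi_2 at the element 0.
Character table of Z/7Z (irreps indexed chi_0,...,chi_6 with chi_k(m) = zeta_7^(k*m), zeta_7 = exp(2*pi*i/7)):
  irrep \ class  {0} (size 1)  {1} (size 1)    {2} (size 1)    {3} (size 1)    {4} (size 1)    {5} (size 1)    {6} (size 1)  
  chi_0          1             1               1               1               1               1               1             
  chi_1          1             exp(2*I*pi/7)   exp(4*I*pi/7)   exp(6*I*pi/7)   exp(-6*I*pi/7)  exp(-4*I*pi/7)  exp(-2*I*pi/7)
  chi_2          1             exp(4*I*pi/7)   exp(-6*I*pi/7)  exp(-2*I*pi/7)  exp(2*I*pi/7)   exp(6*I*pi/7)   exp(-4*I*pi/7)
  chi_3          1             exp(6*I*pi/7)   exp(-2*I*pi/7)  exp(4*I*pi/7)   exp(-4*I*pi/7)  exp(2*I*pi/7)   exp(-6*I*pi/7)
  chi_4          1             exp(-6*I*pi/7)  exp(2*I*pi/7)   exp(-4*I*pi/7)  exp(4*I*pi/7)   exp(-2*I*pi/7)  exp(6*I*pi/7) 
  chi_5          1             exp(-4*I*pi/7)  exp(6*I*pi/7)   exp(2*I*pi/7)   exp(-2*I*pi/7)  exp(-6*I*pi/7)  exp(4*I*pi/7) 
  chi_6          1             exp(-2*I*pi/7)  exp(-4*I*pi/7)  exp(-6*I*pi/7)  exp(6*I*pi/7)   exp(4*I*pi/7)   exp(2*I*pi/7) 

Spot check: chi_2(0) = zeta_7^(2*0) = zeta_7^0 = 1.

Details: Z/7Z is abelian, so all 7 irreducible complex representations are 1-dimensional. They are given by chi_k(m) = zeta_7^(k*m) for k = 0,...,6. Row orthogonality: sum_m chi_k(m) conj(chi_l(m)) = 7 * [k = l].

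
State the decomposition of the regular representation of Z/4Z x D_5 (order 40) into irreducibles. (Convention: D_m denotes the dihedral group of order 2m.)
Each irreducible V_i of dimension d_i appears with multiplicity d_i, i.e. rho_reg = (direct sum over all irreducibles V_i) d_i V_i. The irreducible dimensions for Z/4Z x D_5 are 1, 1, 1, 1, 1, 1, 1, 1, 2, 2, 2, 2, 2, 2, 2, 2: 8 irreducibles of dimension 1, each with multiplicity 1; 8 irreducibles of dimension 2, each with multiplicity 2. Total dimension 8*1*1 + 8*2*2 = 40 = |G|.

Solution. General theorem: in the regular representation of a finite group G, each irreducible appears with multiplicity equal to its dimension. Check: dim(rho_reg) = sum d_i^2 = 1 + 1 + 1 + 1 + 1 + 1 + 1 + 1 + 4 + 4 + 4 + 4 + 4 + 4 + 4 + 4 = 40 = |G|.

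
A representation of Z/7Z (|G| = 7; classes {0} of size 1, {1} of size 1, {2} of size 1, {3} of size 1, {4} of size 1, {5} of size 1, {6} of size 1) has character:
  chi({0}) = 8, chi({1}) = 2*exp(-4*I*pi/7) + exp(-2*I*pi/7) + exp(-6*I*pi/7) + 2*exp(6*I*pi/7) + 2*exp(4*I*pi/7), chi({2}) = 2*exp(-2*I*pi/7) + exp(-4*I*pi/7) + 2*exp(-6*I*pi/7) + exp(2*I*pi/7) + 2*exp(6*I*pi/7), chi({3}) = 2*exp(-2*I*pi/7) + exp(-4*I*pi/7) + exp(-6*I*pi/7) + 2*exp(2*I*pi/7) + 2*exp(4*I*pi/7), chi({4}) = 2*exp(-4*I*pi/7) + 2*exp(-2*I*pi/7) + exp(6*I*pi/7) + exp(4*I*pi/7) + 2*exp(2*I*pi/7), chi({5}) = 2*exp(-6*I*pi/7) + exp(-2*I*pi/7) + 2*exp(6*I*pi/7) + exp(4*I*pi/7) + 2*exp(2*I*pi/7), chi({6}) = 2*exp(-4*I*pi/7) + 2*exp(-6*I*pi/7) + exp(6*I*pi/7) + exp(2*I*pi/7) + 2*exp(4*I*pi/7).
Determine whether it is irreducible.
Not irreducible (reducible): <chi, chi> = 14 > 1.

<chi, chi> = (1/|G|) sum_C |C| * |chi(C)|^2 = (1/7)[1*|8|^2 + 1*|2*exp(-4*I*pi/7) + exp(-2*I*pi/7) + exp(-6*I*pi/7) + 2*exp(6*I*pi/7) + 2*exp(4*I*pi/7)|^2 + 1*|2*exp(-2*I*pi/7) + exp(-4*I*pi/7) + 2*exp(-6*I*pi/7) + exp(2*I*pi/7) + 2*exp(6*I*pi/7)|^2 + 1*|2*exp(-2*I*pi/7) + exp(-4*I*pi/7) + exp(-6*I*pi/7) + 2*exp(2*I*pi/7) + 2*exp(4*I*pi/7)|^2 + 1*|2*exp(-4*I*pi/7) + 2*exp(-2*I*pi/7) + exp(6*I*pi/7) + exp(4*I*pi/7) + 2*exp(2*I*pi/7)|^2 + 1*|2*exp(-6*I*pi/7) + exp(-2*I*pi/7) + 2*exp(6*I*pi/7) + exp(4*I*pi/7) + 2*exp(2*I*pi/7)|^2 + 1*|2*exp(-4*I*pi/7) + 2*exp(-6*I*pi/7) + exp(6*I*pi/7) + exp(2*I*pi/7) + 2*exp(4*I*pi/7)|^2]
  = (1/7)[(64) + (14 + 10*exp(-2*I*pi/7) + 7*exp(-4*I*pi/7) + 8*exp(-6*I*pi/7) + 8*exp(6*I*pi/7) + 7*exp(4*I*pi/7) + 10*exp(2*I*pi/7)) + (14 + 10*exp(-4*I*pi/7) + 8*exp(-2*I*pi/7) + 7*exp(-6*I*pi/7) + 7*exp(6*I*pi/7) + 8*exp(2*I*pi/7) + 10*exp(4*I*pi/7)) + (14 + 8*exp(-4*I*pi/7) + 7*exp(-2*I*pi/7) + 10*exp(-6*I*pi/7) + 10*exp(6*I*pi/7) + 7*exp(2*I*pi/7) + 8*exp(4*I*pi/7)) + (14 + 8*exp(-4*I*pi/7) + 7*exp(-2*I*pi/7) + 10*exp(-6*I*pi/7) + 10*exp(6*I*pi/7) + 7*exp(2*I*pi/7) + 8*exp(4*I*pi/7)) + (14 + 10*exp(-4*I*pi/7) + 8*exp(-2*I*pi/7) + 7*exp(-6*I*pi/7) + 7*exp(6*I*pi/7) + 8*exp(2*I*pi/7) + 10*exp(4*I*pi/7)) + (14 + 10*exp(-2*I*pi/7) + 7*exp(-4*I*pi/7) + 8*exp(-6*I*pi/7) + 8*exp(6*I*pi/7) + 7*exp(4*I*pi/7) + 10*exp(2*I*pi/7))] = 98/7 = 14.
(Exp terms are combined using exp(i*s)*conj(exp(i*t)) = exp(i*(s-t)), and sums of them are collapsed using the identity that for every m > 1 the m distinct m-th roots of unity sum to 0, e.g. 1 + exp(2*I*pi/3) + exp(-2*I*pi/3) = 0.)
A character is irreducible iff <chi, chi> = 1, so this representation is reducible.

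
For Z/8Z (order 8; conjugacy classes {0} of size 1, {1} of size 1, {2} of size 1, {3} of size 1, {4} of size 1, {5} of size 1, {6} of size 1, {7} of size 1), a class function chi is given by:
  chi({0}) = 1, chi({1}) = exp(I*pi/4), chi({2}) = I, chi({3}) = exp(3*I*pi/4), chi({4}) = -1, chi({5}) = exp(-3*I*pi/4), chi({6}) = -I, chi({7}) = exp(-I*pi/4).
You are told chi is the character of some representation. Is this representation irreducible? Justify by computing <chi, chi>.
Irreducible: <chi, chi> = 1.

<chi, chi> = (1/|G|) sum_C |C| * |chi(C)|^2 = (1/8)[1*|1|^2 + 1*|exp(I*pi/4)|^2 + 1*|I|^2 + 1*|exp(3*I*pi/4)|^2 + 1*|-1|^2 + 1*|exp(-3*I*pi/4)|^2 + 1*|-I|^2 + 1*|exp(-I*pi/4)|^2]
  = (1/8)[(1) + (1) + (1) + (1) + (1) + (1) + (1) + (1)] = 8/8 = 1.
(Exp terms are combined using exp(i*s)*conj(exp(i*t)) = exp(i*(s-t)), and sums of them are collapsed using the identity that for every m > 1 the m distinct m-th roots of unity sum to 0, e.g. 1 + exp(2*I*pi/3) + exp(-2*I*pi/3) = 0.)
A character is irreducible iff <chi, chi> = 1, so this representation is irreducible.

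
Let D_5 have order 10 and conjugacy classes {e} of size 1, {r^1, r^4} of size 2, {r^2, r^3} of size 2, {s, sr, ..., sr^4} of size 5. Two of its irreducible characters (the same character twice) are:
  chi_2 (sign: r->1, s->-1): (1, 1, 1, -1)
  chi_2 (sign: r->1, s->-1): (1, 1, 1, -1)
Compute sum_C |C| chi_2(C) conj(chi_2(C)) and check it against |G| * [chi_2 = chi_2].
Sum = 10 = |G| = 10; so <chi_2, chi_2> = 1 (norm-1 confirms irreducibility).

Working: Compute term by term over conjugacy classes (|C| * chi_2(C) * conj(chi_2(C))):
  1*(1)*conj(1) + 2*(1)*conj(1) + 2*(1)*conj(1) + 5*(-1)*conj(-1)
  = (1) + (2) + (2) + (5)
  = 10.
Dividing by |G| = 10 gives 10/10 = 1, matching the row-orthogonality relation <chi_2, chi_2> = [chi_2 = chi_2].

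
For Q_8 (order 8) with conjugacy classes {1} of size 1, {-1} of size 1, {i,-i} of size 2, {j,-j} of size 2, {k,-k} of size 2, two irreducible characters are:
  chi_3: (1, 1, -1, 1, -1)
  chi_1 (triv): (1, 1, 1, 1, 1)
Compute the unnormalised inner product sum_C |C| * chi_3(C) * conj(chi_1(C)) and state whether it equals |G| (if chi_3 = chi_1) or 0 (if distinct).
Sum = 0; so <chi_3, chi_1> = 0 (distinct irreducibles are orthogonal).

Explanation: Compute term by term over conjugacy classes (|C| * chi_3(C) * conj(chi_1(C))):
  1*(1)*conj(1) + 1*(1)*conj(1) + 2*(-1)*conj(1) + 2*(1)*conj(1) + 2*(-1)*conj(1)
  = (1) + (1) + (-2) + (2) + (-2)
  = 0.
Dividing by |G| = 8 gives 0/8 = 0, matching the row-orthogonality relation <chi_3, chi_1> = [chi_3 = chi_1].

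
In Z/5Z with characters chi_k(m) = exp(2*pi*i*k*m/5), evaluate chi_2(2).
chi_2(2) = zeta_5^4 = exp(-2*I*pi/5)

Why: chi_2(2) = zeta_5^(2*2) = zeta_5^4. Since zeta_5^5 = 1, this equals zeta_5^4 = exp(2*pi*i*4/5) = exp(-2*I*pi/5).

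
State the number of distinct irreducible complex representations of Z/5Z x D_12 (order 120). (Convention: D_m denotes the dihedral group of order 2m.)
45

The number of irreducible complex representations of a finite group equals its number of conjugacy classes. For a direct product, #classes(G x H) = #classes(G) * #classes(H). Z/5Z has 5 classes (abelian), D_12 has 9 classes, so 5 * 9 = 45, so Z/5Z x D_12 (order 120) has exactly 45 irreducible complex representations.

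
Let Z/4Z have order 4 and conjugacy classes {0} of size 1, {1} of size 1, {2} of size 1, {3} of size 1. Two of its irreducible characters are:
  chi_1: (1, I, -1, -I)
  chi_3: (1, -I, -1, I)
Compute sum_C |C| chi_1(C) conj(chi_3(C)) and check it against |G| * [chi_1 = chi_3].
Sum = 0; so <chi_1, chi_3> = 0 (distinct irreducibles are orthogonal).

Details: Compute term by term over conjugacy classes (|C| * chi_1(C) * conj(chi_3(C))):
  1*(1)*conj(1) + 1*(I)*conj(-I) + 1*(-1)*conj(-1) + 1*(-I)*conj(I)
  = (1) + (-1) + (1) + (-1)
  = 0.
(Exp terms are combined using exp(i*s)*conj(exp(i*t)) = exp(i*(s-t)), and sums of them are collapsed using the identity that for every m > 1 the m distinct m-th roots of unity sum to 0, e.g. 1 + exp(2*I*pi/3) + exp(-2*I*pi/3) = 0.)
Dividing by |G| = 4 gives 0/4 = 0, matching the row-orthogonality relation <chi_1, chi_3> = [chi_1 = chi_3].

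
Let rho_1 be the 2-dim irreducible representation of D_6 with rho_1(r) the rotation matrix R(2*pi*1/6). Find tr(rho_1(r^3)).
chi_{rho_1}(r^3) = 2*cos(2*pi*1*3/6) = -2

Explanation: rho_1(r^3) is rotation by angle 2*pi*1*3/6, whose trace is 2*cos(2*pi*1*3/6) = -2.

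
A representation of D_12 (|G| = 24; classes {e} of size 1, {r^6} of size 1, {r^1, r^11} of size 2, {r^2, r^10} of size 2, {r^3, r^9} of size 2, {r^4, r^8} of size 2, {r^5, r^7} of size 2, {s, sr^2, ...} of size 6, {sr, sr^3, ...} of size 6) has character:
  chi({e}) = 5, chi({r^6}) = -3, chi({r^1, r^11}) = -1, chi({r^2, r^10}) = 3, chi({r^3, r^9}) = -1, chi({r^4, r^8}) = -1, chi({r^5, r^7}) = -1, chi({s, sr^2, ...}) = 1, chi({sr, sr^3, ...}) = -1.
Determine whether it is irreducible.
Not irreducible (reducible): <chi, chi> = 3 > 1.

Why: <chi, chi> = (1/|G|) sum_C |C| * |chi(C)|^2 = (1/24)[1*|5|^2 + 1*|-3|^2 + 2*|-1|^2 + 2*|3|^2 + 2*|-1|^2 + 2*|-1|^2 + 2*|-1|^2 + 6*|1|^2 + 6*|-1|^2]
  = (1/24)[(25) + (9) + (2) + (18) + (2) + (2) + (2) + (6) + (6)] = 72/24 = 3.
A character is irreducible iff <chi, chi> = 1, so this representation is reducible.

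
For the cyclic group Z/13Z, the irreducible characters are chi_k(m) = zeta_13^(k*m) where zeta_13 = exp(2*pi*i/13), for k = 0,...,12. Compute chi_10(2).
chi_10(2) = zeta_13^20 = exp(-12*I*pi/13)

Details: chi_10(2) = zeta_13^(10*2) = zeta_13^20. Since zeta_13^13 = 1, this equals zeta_13^7 = exp(2*pi*i*7/13) = exp(-12*I*pi/13).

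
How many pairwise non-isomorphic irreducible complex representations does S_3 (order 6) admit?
3

Why: The number of irreducible complex representations of a finite group equals its number of conjugacy classes. Conjugacy classes in S_3 correspond to cycle types, i.e. partitions of 3; there are p(3) = 3 of them, so S_3 (order 6) has exactly 3 irreducible complex representations.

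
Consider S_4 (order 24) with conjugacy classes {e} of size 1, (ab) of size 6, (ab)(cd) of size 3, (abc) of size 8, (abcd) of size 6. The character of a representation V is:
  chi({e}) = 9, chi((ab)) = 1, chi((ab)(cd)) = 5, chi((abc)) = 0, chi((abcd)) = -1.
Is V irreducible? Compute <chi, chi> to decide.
Not irreducible (reducible): <chi, chi> = 7 > 1.

<chi, chi> = (1/|G|) sum_C |C| * |chi(C)|^2 = (1/24)[1*|9|^2 + 6*|1|^2 + 3*|5|^2 + 8*|0|^2 + 6*|-1|^2]
  = (1/24)[(81) + (6) + (75) + (0) + (6)] = 168/24 = 7.
A character is irreducible iff <chi, chi> = 1, so this representation is reducible.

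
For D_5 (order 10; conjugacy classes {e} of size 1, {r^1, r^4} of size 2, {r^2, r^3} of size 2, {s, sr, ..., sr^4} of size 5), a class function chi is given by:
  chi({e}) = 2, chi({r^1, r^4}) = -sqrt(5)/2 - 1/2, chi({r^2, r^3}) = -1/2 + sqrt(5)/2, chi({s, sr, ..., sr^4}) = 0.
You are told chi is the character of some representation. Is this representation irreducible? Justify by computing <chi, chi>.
Irreducible: <chi, chi> = 1.

<chi, chi> = (1/|G|) sum_C |C| * |chi(C)|^2 = (1/10)[1*|2|^2 + 2*|-sqrt(5)/2 - 1/2|^2 + 2*|-1/2 + sqrt(5)/2|^2 + 5*|0|^2]
  = (1/10)[(4) + (sqrt(5) + 3) + (3 - sqrt(5)) + (0)] = 10/10 = 1.
A character is irreducible iff <chi, chi> = 1, so this representation is irreducible.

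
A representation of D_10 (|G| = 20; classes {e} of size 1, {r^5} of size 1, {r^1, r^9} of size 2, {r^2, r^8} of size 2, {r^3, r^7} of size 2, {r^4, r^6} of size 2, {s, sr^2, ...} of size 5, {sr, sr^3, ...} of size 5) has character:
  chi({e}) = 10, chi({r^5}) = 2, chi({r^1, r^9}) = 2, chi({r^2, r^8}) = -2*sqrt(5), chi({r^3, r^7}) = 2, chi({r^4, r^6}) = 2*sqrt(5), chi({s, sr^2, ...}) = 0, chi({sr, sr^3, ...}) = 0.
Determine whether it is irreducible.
Not irreducible (reducible): <chi, chi> = 10 > 1.

Solution. <chi, chi> = (1/|G|) sum_C |C| * |chi(C)|^2 = (1/20)[1*|10|^2 + 1*|2|^2 + 2*|2|^2 + 2*|-2*sqrt(5)|^2 + 2*|2|^2 + 2*|2*sqrt(5)|^2 + 5*|0|^2 + 5*|0|^2]
  = (1/20)[(100) + (4) + (8) + (40) + (8) + (40) + (0) + (0)] = 200/20 = 10.
A character is irreducible iff <chi, chi> = 1, so this representation is reducible.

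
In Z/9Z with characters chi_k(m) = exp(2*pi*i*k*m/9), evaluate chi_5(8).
chi_5(8) = zeta_9^40 = exp(8*I*pi/9)

Justification: chi_5(8) = zeta_9^(5*8) = zeta_9^40. Since zeta_9^9 = 1, this equals zeta_9^4 = exp(2*pi*i*4/9) = exp(8*I*pi/9).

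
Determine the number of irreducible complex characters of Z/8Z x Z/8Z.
64

Why: The number of irreducible complex representations of a finite group equals its number of conjugacy classes. Z/8Z x Z/8Z is abelian of order 64, so every element is its own conjugacy class: 64 classes, so Z/8Z x Z/8Z (order 64) has exactly 64 irreducible complex representations.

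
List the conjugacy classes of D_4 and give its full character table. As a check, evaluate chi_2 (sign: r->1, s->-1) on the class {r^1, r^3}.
Conjugacy classes: {e} of size 1, {r^2} of size 1, {r^1, r^3} of size 2, {s, sr^2, ...} of size 2, {sr, sr^3, ...} of size 2.
Character table:
  irrep \ class              {e} (size 1)  {r^2} (size 1)  {r^1, r^3} (size 2)  {s, sr^2, ...} (size 2)  {sr, sr^3, ...} (size 2)
  chi_1 (triv)               1             1               1                    1                        1                       
  chi_2 (sign: r->1, s->-1)  1             1               1                    -1                       -1                      
  chi_3 (r->-1, s->1)        1             1               -1                   1                        -1                      
  chi_4 (r->-1, s->-1)       1             1               -1                   -1                       1                       
  chi_5 (2d, j=1)            2             -2              0                    0                        0                       

Spot check: chi_2 (sign: r->1, s->-1) on {r^1, r^3} = 1.

Explanation: D_4 has order 2*4 = 8 with 5 conjugacy classes, hence 5 irreducibles. Sum of squared dims 1 + 1 + 1 + 1 + 4 = 8 = |G|. Linear characters come from the abelianisation; the 2-dimensional irreps have character r^k -> 2*cos(2*pi*j*k/4), reflections -> 0.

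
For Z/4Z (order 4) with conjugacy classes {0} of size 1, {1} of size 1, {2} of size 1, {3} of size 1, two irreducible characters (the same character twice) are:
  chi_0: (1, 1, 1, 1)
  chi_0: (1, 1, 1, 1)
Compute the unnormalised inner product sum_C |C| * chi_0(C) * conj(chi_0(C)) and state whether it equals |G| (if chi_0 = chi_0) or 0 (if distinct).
Sum = 4 = |G| = 4; so <chi_0, chi_0> = 1 (norm-1 confirms irreducibility).

Reasoning: Compute term by term over conjugacy classes (|C| * chi_0(C) * conj(chi_0(C))):
  1*(1)*conj(1) + 1*(1)*conj(1) + 1*(1)*conj(1) + 1*(1)*conj(1)
  = (1) + (1) + (1) + (1)
  = 4.
(Exp terms are combined using exp(i*s)*conj(exp(i*t)) = exp(i*(s-t)), and sums of them are collapsed using the identity that for every m > 1 the m distinct m-th roots of unity sum to 0, e.g. 1 + exp(2*I*pi/3) + exp(-2*I*pi/3) = 0.)
Dividing by |G| = 4 gives 4/4 = 1, matching the row-orthogonality relation <chi_0, chi_0> = [chi_0 = chi_0].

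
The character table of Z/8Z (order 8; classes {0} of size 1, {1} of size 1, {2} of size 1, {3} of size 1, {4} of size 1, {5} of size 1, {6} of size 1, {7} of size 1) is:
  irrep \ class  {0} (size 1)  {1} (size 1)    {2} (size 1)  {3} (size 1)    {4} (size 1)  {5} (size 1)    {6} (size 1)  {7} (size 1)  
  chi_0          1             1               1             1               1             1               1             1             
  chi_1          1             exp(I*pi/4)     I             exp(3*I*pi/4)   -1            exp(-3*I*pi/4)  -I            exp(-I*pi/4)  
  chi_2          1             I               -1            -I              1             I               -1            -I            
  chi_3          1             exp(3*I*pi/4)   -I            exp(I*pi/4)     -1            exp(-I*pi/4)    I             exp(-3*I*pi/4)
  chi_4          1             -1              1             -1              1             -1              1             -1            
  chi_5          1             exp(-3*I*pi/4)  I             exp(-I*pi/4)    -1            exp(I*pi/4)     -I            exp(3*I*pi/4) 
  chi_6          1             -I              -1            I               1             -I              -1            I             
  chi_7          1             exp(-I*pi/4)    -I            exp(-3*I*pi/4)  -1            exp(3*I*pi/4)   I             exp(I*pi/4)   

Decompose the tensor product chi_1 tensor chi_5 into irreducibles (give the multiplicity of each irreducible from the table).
chi_1 tensor chi_5 = chi_6 (all other irreducibles have multiplicity 0).

Derivation: The character of a tensor product is the pointwise product (chi_1 * chi_5)(C) = chi_1(C) * chi_5(C):
  {0}: (1)*(1), {1}: (exp(I*pi/4))*(exp(-3*I*pi/4)), {2}: (I)*(I), {3}: (exp(3*I*pi/4))*(exp(-I*pi/4)), {4}: (-1)*(-1), {5}: (exp(-3*I*pi/4))*(exp(I*pi/4)), {6}: (-I)*(-I), {7}: (exp(-I*pi/4))*(exp(3*I*pi/4))
so (chi_1 * chi_5) takes values
  {0} -> 1, {1} -> -I, {2} -> -1, {3} -> I, {4} -> 1, {5} -> -I, {6} -> -1, {7} -> I.
Now take the inner product of this character with each irreducible chi from the table, <chi_1*chi_5, chi> = (1/8) sum_C |C| (chi_1*chi_5)(C) conj(chi(C)):
  <chi_1*chi_5, chi_0> = (1/8)[1*(1)*conj(1) + 1*(-I)*conj(1) + 1*(-1)*conj(1) + 1*(I)*conj(1) + 1*(1)*conj(1) + 1*(-I)*conj(1) + 1*(-1)*conj(1) + 1*(I)*conj(1)]
      = (1/8)[(1) + (-I) + (-1) + (I) + (1) + (-I) + (-1) + (I)] = 0/8 = 0
  <chi_1*chi_5, chi_1> = (1/8)[1*(1)*conj(1) + 1*(-I)*conj(exp(I*pi/4)) + 1*(-1)*conj(I) + 1*(I)*conj(exp(3*I*pi/4)) + 1*(1)*conj(-1) + 1*(-I)*conj(exp(-3*I*pi/4)) + 1*(-1)*conj(-I) + 1*(I)*conj(exp(-I*pi/4))]
      = (1/8)[(1) + (-exp(I*pi/4)) + (I) + (exp(-I*pi/4)) + (-1) + (-exp(-3*I*pi/4)) + (-I) + (exp(3*I*pi/4))] = 0/8 = 0
  <chi_1*chi_5, chi_2> = (1/8)[1*(1)*conj(1) + 1*(-I)*conj(I) + 1*(-1)*conj(-1) + 1*(I)*conj(-I) + 1*(1)*conj(1) + 1*(-I)*conj(I) + 1*(-1)*conj(-1) + 1*(I)*conj(-I)]
      = (1/8)[(1) + (-1) + (1) + (-1) + (1) + (-1) + (1) + (-1)] = 0/8 = 0
  <chi_1*chi_5, chi_3> = (1/8)[1*(1)*conj(1) + 1*(-I)*conj(exp(3*I*pi/4)) + 1*(-1)*conj(-I) + 1*(I)*conj(exp(I*pi/4)) + 1*(1)*conj(-1) + 1*(-I)*conj(exp(-I*pi/4)) + 1*(-1)*conj(I) + 1*(I)*conj(exp(-3*I*pi/4))]
      = (1/8)[(1) + (-exp(-I*pi/4)) + (-I) + (exp(I*pi/4)) + (-1) + (-exp(3*I*pi/4)) + (I) + (exp(-3*I*pi/4))] = 0/8 = 0
  <chi_1*chi_5, chi_4> = (1/8)[1*(1)*conj(1) + 1*(-I)*conj(-1) + 1*(-1)*conj(1) + 1*(I)*conj(-1) + 1*(1)*conj(1) + 1*(-I)*conj(-1) + 1*(-1)*conj(1) + 1*(I)*conj(-1)]
      = (1/8)[(1) + (I) + (-1) + (-I) + (1) + (I) + (-1) + (-I)] = 0/8 = 0
  <chi_1*chi_5, chi_5> = (1/8)[1*(1)*conj(1) + 1*(-I)*conj(exp(-3*I*pi/4)) + 1*(-1)*conj(I) + 1*(I)*conj(exp(-I*pi/4)) + 1*(1)*conj(-1) + 1*(-I)*conj(exp(I*pi/4)) + 1*(-1)*conj(-I) + 1*(I)*conj(exp(3*I*pi/4))]
      = (1/8)[(1) + (-exp(-3*I*pi/4)) + (I) + (exp(3*I*pi/4)) + (-1) + (-exp(I*pi/4)) + (-I) + (exp(-I*pi/4))] = 0/8 = 0
  <chi_1*chi_5, chi_6> = (1/8)[1*(1)*conj(1) + 1*(-I)*conj(-I) + 1*(-1)*conj(-1) + 1*(I)*conj(I) + 1*(1)*conj(1) + 1*(-I)*conj(-I) + 1*(-1)*conj(-1) + 1*(I)*conj(I)]
      = (1/8)[(1) + (1) + (1) + (1) + (1) + (1) + (1) + (1)] = 8/8 = 1
  <chi_1*chi_5, chi_7> = (1/8)[1*(1)*conj(1) + 1*(-I)*conj(exp(-I*pi/4)) + 1*(-1)*conj(-I) + 1*(I)*conj(exp(-3*I*pi/4)) + 1*(1)*conj(-1) + 1*(-I)*conj(exp(3*I*pi/4)) + 1*(-1)*conj(I) + 1*(I)*conj(exp(I*pi/4))]
      = (1/8)[(1) + (-exp(3*I*pi/4)) + (-I) + (exp(-3*I*pi/4)) + (-1) + (-exp(-I*pi/4)) + (I) + (exp(I*pi/4))] = 0/8 = 0
(Exp terms are combined using exp(i*s)*conj(exp(i*t)) = exp(i*(s-t)), and sums of them are collapsed using the identity that for every m > 1 the m distinct m-th roots of unity sum to 0, e.g. 1 + exp(2*I*pi/3) + exp(-2*I*pi/3) = 0.)
Hence the multiplicities are chi_6: 1. Dimension check: dim(chi_1)*dim(chi_5) = 1*1 = 1 and sum (mult * dim) = 1*1 = 1.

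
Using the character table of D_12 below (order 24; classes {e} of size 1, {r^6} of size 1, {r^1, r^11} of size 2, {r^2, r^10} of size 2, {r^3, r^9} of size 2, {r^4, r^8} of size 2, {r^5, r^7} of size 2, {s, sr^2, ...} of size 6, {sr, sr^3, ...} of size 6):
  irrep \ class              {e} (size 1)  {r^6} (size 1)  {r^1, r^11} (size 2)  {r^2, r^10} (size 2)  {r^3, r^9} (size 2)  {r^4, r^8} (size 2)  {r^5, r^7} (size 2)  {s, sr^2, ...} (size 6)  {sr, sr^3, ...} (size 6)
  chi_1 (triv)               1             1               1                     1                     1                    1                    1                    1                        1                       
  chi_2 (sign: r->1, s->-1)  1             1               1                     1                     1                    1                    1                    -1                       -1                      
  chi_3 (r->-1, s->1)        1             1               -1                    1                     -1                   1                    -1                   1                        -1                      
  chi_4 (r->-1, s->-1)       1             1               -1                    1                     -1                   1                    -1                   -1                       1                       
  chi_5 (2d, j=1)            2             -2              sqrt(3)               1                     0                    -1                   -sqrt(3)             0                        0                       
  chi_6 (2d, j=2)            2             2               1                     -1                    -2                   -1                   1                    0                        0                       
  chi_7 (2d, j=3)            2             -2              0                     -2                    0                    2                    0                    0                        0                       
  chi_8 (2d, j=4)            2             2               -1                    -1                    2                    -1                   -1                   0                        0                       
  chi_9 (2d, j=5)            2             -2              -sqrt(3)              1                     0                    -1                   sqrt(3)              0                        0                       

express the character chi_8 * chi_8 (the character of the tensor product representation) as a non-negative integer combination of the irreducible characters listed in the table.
chi_8 tensor chi_8 = chi_1 + chi_2 + chi_8 (all other irreducibles have multiplicity 0).

Reasoning: The character of a tensor product is the pointwise product (chi_8 * chi_8)(C) = chi_8(C) * chi_8(C):
  {e}: (2)*(2), {r^6}: (2)*(2), {r^1, r^11}: (-1)*(-1), {r^2, r^10}: (-1)*(-1), {r^3, r^9}: (2)*(2), {r^4, r^8}: (-1)*(-1), {r^5, r^7}: (-1)*(-1), {s, sr^2, ...}: (0)*(0), {sr, sr^3, ...}: (0)*(0)
so (chi_8 * chi_8) takes values
  {e} -> 4, {r^6} -> 4, {r^1, r^11} -> 1, {r^2, r^10} -> 1, {r^3, r^9} -> 4, {r^4, r^8} -> 1, {r^5, r^7} -> 1, {s, sr^2, ...} -> 0, {sr, sr^3, ...} -> 0.
Now take the inner product of this character with each irreducible chi from the table, <chi_8*chi_8, chi> = (1/24) sum_C |C| (chi_8*chi_8)(C) conj(chi(C)):
  <chi_8*chi_8, chi_1> = (1/24)[1*(4)*conj(1) + 1*(4)*conj(1) + 2*(1)*conj(1) + 2*(1)*conj(1) + 2*(4)*conj(1) + 2*(1)*conj(1) + 2*(1)*conj(1) + 6*(0)*conj(1) + 6*(0)*conj(1)]
      = (1/24)[(4) + (4) + (2) + (2) + (8) + (2) + (2) + (0) + (0)] = 24/24 = 1
  <chi_8*chi_8, chi_2> = (1/24)[1*(4)*conj(1) + 1*(4)*conj(1) + 2*(1)*conj(1) + 2*(1)*conj(1) + 2*(4)*conj(1) + 2*(1)*conj(1) + 2*(1)*conj(1) + 6*(0)*conj(-1) + 6*(0)*conj(-1)]
      = (1/24)[(4) + (4) + (2) + (2) + (8) + (2) + (2) + (0) + (0)] = 24/24 = 1
  <chi_8*chi_8, chi_3> = (1/24)[1*(4)*conj(1) + 1*(4)*conj(1) + 2*(1)*conj(-1) + 2*(1)*conj(1) + 2*(4)*conj(-1) + 2*(1)*conj(1) + 2*(1)*conj(-1) + 6*(0)*conj(1) + 6*(0)*conj(-1)]
      = (1/24)[(4) + (4) + (-2) + (2) + (-8) + (2) + (-2) + (0) + (0)] = 0/24 = 0
  <chi_8*chi_8, chi_4> = (1/24)[1*(4)*conj(1) + 1*(4)*conj(1) + 2*(1)*conj(-1) + 2*(1)*conj(1) + 2*(4)*conj(-1) + 2*(1)*conj(1) + 2*(1)*conj(-1) + 6*(0)*conj(-1) + 6*(0)*conj(1)]
      = (1/24)[(4) + (4) + (-2) + (2) + (-8) + (2) + (-2) + (0) + (0)] = 0/24 = 0
  <chi_8*chi_8, chi_5> = (1/24)[1*(4)*conj(2) + 1*(4)*conj(-2) + 2*(1)*conj(sqrt(3)) + 2*(1)*conj(1) + 2*(4)*conj(0) + 2*(1)*conj(-1) + 2*(1)*conj(-sqrt(3)) + 6*(0)*conj(0) + 6*(0)*conj(0)]
      = (1/24)[(8) + (-8) + (2*sqrt(3)) + (2) + (0) + (-2) + (-2*sqrt(3)) + (0) + (0)] = 0/24 = 0
  <chi_8*chi_8, chi_6> = (1/24)[1*(4)*conj(2) + 1*(4)*conj(2) + 2*(1)*conj(1) + 2*(1)*conj(-1) + 2*(4)*conj(-2) + 2*(1)*conj(-1) + 2*(1)*conj(1) + 6*(0)*conj(0) + 6*(0)*conj(0)]
      = (1/24)[(8) + (8) + (2) + (-2) + (-16) + (-2) + (2) + (0) + (0)] = 0/24 = 0
  <chi_8*chi_8, chi_7> = (1/24)[1*(4)*conj(2) + 1*(4)*conj(-2) + 2*(1)*conj(0) + 2*(1)*conj(-2) + 2*(4)*conj(0) + 2*(1)*conj(2) + 2*(1)*conj(0) + 6*(0)*conj(0) + 6*(0)*conj(0)]
      = (1/24)[(8) + (-8) + (0) + (-4) + (0) + (4) + (0) + (0) + (0)] = 0/24 = 0
  <chi_8*chi_8, chi_8> = (1/24)[1*(4)*conj(2) + 1*(4)*conj(2) + 2*(1)*conj(-1) + 2*(1)*conj(-1) + 2*(4)*conj(2) + 2*(1)*conj(-1) + 2*(1)*conj(-1) + 6*(0)*conj(0) + 6*(0)*conj(0)]
      = (1/24)[(8) + (8) + (-2) + (-2) + (16) + (-2) + (-2) + (0) + (0)] = 24/24 = 1
  <chi_8*chi_8, chi_9> = (1/24)[1*(4)*conj(2) + 1*(4)*conj(-2) + 2*(1)*conj(-sqrt(3)) + 2*(1)*conj(1) + 2*(4)*conj(0) + 2*(1)*conj(-1) + 2*(1)*conj(sqrt(3)) + 6*(0)*conj(0) + 6*(0)*conj(0)]
      = (1/24)[(8) + (-8) + (-2*sqrt(3)) + (2) + (0) + (-2) + (2*sqrt(3)) + (0) + (0)] = 0/24 = 0
Hence the multiplicities are chi_1: 1, chi_2: 1, chi_8: 1. Dimension check: dim(chi_8)*dim(chi_8) = 2*2 = 4 and sum (mult * dim) = 1*1 + 1*1 + 1*2 = 4.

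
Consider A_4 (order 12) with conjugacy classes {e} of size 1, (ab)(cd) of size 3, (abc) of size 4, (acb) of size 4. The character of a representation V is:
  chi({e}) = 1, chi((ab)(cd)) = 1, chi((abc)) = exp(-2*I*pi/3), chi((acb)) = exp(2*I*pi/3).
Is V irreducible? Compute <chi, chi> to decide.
Irreducible: <chi, chi> = 1.

Justification: <chi, chi> = (1/|G|) sum_C |C| * |chi(C)|^2 = (1/12)[1*|1|^2 + 3*|1|^2 + 4*|exp(-2*I*pi/3)|^2 + 4*|exp(2*I*pi/3)|^2]
  = (1/12)[(1) + (3) + (4) + (4)] = 12/12 = 1.
(Exp terms are combined using exp(i*s)*conj(exp(i*t)) = exp(i*(s-t)), and sums of them are collapsed using the identity that for every m > 1 the m distinct m-th roots of unity sum to 0, e.g. 1 + exp(2*I*pi/3) + exp(-2*I*pi/3) = 0.)
A character is irreducible iff <chi, chi> = 1, so this representation is irreducible.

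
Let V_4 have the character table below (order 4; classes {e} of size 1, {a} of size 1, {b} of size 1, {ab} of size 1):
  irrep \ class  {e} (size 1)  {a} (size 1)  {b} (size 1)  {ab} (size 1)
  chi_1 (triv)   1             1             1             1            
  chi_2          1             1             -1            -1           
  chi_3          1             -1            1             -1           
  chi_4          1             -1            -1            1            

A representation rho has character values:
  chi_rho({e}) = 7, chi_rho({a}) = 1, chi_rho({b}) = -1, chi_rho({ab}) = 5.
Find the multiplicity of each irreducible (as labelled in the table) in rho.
Multiplicities: chi_1: 3, chi_2: 1, chi_3: 0, chi_4: 3.

Working: Use <chi_rho, chi> = (1/|G|) sum_C |C| * chi_rho(C) * conj(chi(C)) with |G| = 4 for each irreducible chi in the table:
  <chi_rho, chi_1> = (1/4)[1*(7)*conj(1) + 1*(1)*conj(1) + 1*(-1)*conj(1) + 1*(5)*conj(1)]
      = (1/4)[(7) + (1) + (-1) + (5)] = 12/4 = 3
  <chi_rho, chi_2> = (1/4)[1*(7)*conj(1) + 1*(1)*conj(1) + 1*(-1)*conj(-1) + 1*(5)*conj(-1)]
      = (1/4)[(7) + (1) + (1) + (-5)] = 4/4 = 1
  <chi_rho, chi_3> = (1/4)[1*(7)*conj(1) + 1*(1)*conj(-1) + 1*(-1)*conj(1) + 1*(5)*conj(-1)]
      = (1/4)[(7) + (-1) + (-1) + (-5)] = 0/4 = 0
  <chi_rho, chi_4> = (1/4)[1*(7)*conj(1) + 1*(1)*conj(-1) + 1*(-1)*conj(-1) + 1*(5)*conj(1)]
      = (1/4)[(7) + (-1) + (1) + (5)] = 12/4 = 3
Dimension check: dim(rho) = sum (mult * dim) = 3*1 + 1*1 + 0*1 + 3*1 = 7 = chi_rho(e) = 7.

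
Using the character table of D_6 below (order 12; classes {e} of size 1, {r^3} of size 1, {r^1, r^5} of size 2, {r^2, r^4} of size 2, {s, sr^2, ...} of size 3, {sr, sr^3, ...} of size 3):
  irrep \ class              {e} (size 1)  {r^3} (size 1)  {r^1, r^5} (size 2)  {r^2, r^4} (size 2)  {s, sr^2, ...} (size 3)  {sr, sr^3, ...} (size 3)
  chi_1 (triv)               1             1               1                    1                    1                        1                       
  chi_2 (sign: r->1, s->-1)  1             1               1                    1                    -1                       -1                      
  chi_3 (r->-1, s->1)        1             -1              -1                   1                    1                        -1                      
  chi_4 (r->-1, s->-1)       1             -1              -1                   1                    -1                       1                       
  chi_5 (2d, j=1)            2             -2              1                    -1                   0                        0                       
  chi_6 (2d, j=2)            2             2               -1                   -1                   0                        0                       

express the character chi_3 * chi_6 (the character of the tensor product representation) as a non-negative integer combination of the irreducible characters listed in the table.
chi_3 tensor chi_6 = chi_5 (all other irreducibles have multiplicity 0).

Justification: The character of a tensor product is the pointwise product (chi_3 * chi_6)(C) = chi_3(C) * chi_6(C):
  {e}: (1)*(2), {r^3}: (-1)*(2), {r^1, r^5}: (-1)*(-1), {r^2, r^4}: (1)*(-1), {s, sr^2, ...}: (1)*(0), {sr, sr^3, ...}: (-1)*(0)
so (chi_3 * chi_6) takes values
  {e} -> 2, {r^3} -> -2, {r^1, r^5} -> 1, {r^2, r^4} -> -1, {s, sr^2, ...} -> 0, {sr, sr^3, ...} -> 0.
Now take the inner product of this character with each irreducible chi from the table, <chi_3*chi_6, chi> = (1/12) sum_C |C| (chi_3*chi_6)(C) conj(chi(C)):
  <chi_3*chi_6, chi_1> = (1/12)[1*(2)*conj(1) + 1*(-2)*conj(1) + 2*(1)*conj(1) + 2*(-1)*conj(1) + 3*(0)*conj(1) + 3*(0)*conj(1)]
      = (1/12)[(2) + (-2) + (2) + (-2) + (0) + (0)] = 0/12 = 0
  <chi_3*chi_6, chi_2> = (1/12)[1*(2)*conj(1) + 1*(-2)*conj(1) + 2*(1)*conj(1) + 2*(-1)*conj(1) + 3*(0)*conj(-1) + 3*(0)*conj(-1)]
      = (1/12)[(2) + (-2) + (2) + (-2) + (0) + (0)] = 0/12 = 0
  <chi_3*chi_6, chi_3> = (1/12)[1*(2)*conj(1) + 1*(-2)*conj(-1) + 2*(1)*conj(-1) + 2*(-1)*conj(1) + 3*(0)*conj(1) + 3*(0)*conj(-1)]
      = (1/12)[(2) + (2) + (-2) + (-2) + (0) + (0)] = 0/12 = 0
  <chi_3*chi_6, chi_4> = (1/12)[1*(2)*conj(1) + 1*(-2)*conj(-1) + 2*(1)*conj(-1) + 2*(-1)*conj(1) + 3*(0)*conj(-1) + 3*(0)*conj(1)]
      = (1/12)[(2) + (2) + (-2) + (-2) + (0) + (0)] = 0/12 = 0
  <chi_3*chi_6, chi_5> = (1/12)[1*(2)*conj(2) + 1*(-2)*conj(-2) + 2*(1)*conj(1) + 2*(-1)*conj(-1) + 3*(0)*conj(0) + 3*(0)*conj(0)]
      = (1/12)[(4) + (4) + (2) + (2) + (0) + (0)] = 12/12 = 1
  <chi_3*chi_6, chi_6> = (1/12)[1*(2)*conj(2) + 1*(-2)*conj(2) + 2*(1)*conj(-1) + 2*(-1)*conj(-1) + 3*(0)*conj(0) + 3*(0)*conj(0)]
      = (1/12)[(4) + (-4) + (-2) + (2) + (0) + (0)] = 0/12 = 0
Hence the multiplicities are chi_5: 1. Dimension check: dim(chi_3)*dim(chi_6) = 1*2 = 2 and sum (mult * dim) = 1*2 = 2.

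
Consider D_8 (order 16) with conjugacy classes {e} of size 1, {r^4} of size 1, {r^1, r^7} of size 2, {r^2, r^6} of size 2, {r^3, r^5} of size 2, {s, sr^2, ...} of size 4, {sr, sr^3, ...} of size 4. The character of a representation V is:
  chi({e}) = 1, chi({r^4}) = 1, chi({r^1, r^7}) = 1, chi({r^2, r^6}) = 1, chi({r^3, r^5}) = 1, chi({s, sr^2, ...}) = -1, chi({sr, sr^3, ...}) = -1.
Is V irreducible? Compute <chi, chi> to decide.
Irreducible: <chi, chi> = 1.

Justification: <chi, chi> = (1/|G|) sum_C |C| * |chi(C)|^2 = (1/16)[1*|1|^2 + 1*|1|^2 + 2*|1|^2 + 2*|1|^2 + 2*|1|^2 + 4*|-1|^2 + 4*|-1|^2]
  = (1/16)[(1) + (1) + (2) + (2) + (2) + (4) + (4)] = 16/16 = 1.
A character is irreducible iff <chi, chi> = 1, so this representation is irreducible.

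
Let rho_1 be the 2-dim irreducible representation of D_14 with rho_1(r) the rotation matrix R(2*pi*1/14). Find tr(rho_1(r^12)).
chi_{rho_1}(r^12) = 2*cos(2*pi*1*12/14) = 2*cos(2*pi/7)

Proof sketch: rho_1(r^12) is rotation by angle 2*pi*1*12/14, whose trace is 2*cos(2*pi*1*12/14) = 2*cos(2*pi/7).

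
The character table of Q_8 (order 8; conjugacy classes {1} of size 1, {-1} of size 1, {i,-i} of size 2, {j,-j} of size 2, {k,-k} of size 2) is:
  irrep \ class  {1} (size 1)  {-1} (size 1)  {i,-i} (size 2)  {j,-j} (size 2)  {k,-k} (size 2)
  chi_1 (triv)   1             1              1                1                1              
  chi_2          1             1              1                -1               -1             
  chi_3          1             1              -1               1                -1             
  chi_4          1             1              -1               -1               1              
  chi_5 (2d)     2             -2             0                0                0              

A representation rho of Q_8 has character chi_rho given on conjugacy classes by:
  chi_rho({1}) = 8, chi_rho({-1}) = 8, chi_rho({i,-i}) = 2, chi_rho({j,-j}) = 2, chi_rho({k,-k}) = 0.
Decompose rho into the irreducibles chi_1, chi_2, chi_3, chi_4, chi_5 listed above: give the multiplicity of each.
Multiplicities: chi_1: 3, chi_2: 2, chi_3: 2, chi_4: 1, chi_5: 0.

Proof sketch: Use <chi_rho, chi> = (1/|G|) sum_C |C| * chi_rho(C) * conj(chi(C)) with |G| = 8 for each irreducible chi in the table:
  <chi_rho, chi_1> = (1/8)[1*(8)*conj(1) + 1*(8)*conj(1) + 2*(2)*conj(1) + 2*(2)*conj(1) + 2*(0)*conj(1)]
      = (1/8)[(8) + (8) + (4) + (4) + (0)] = 24/8 = 3
  <chi_rho, chi_2> = (1/8)[1*(8)*conj(1) + 1*(8)*conj(1) + 2*(2)*conj(1) + 2*(2)*conj(-1) + 2*(0)*conj(-1)]
      = (1/8)[(8) + (8) + (4) + (-4) + (0)] = 16/8 = 2
  <chi_rho, chi_3> = (1/8)[1*(8)*conj(1) + 1*(8)*conj(1) + 2*(2)*conj(-1) + 2*(2)*conj(1) + 2*(0)*conj(-1)]
      = (1/8)[(8) + (8) + (-4) + (4) + (0)] = 16/8 = 2
  <chi_rho, chi_4> = (1/8)[1*(8)*conj(1) + 1*(8)*conj(1) + 2*(2)*conj(-1) + 2*(2)*conj(-1) + 2*(0)*conj(1)]
      = (1/8)[(8) + (8) + (-4) + (-4) + (0)] = 8/8 = 1
  <chi_rho, chi_5> = (1/8)[1*(8)*conj(2) + 1*(8)*conj(-2) + 2*(2)*conj(0) + 2*(2)*conj(0) + 2*(0)*conj(0)]
      = (1/8)[(16) + (-16) + (0) + (0) + (0)] = 0/8 = 0
Dimension check: dim(rho) = sum (mult * dim) = 3*1 + 2*1 + 2*1 + 1*1 + 0*2 = 8 = chi_rho(e) = 8.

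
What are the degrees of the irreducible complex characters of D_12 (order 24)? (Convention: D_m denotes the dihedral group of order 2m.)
Dimensions: 1, 1, 1, 1, 2, 2, 2, 2, 2

Why: There are 9 irreducibles (= number of conjugacy classes). Their dimensions d_i satisfy sum d_i^2 = |G| = 24: 1 + 1 + 1 + 1 + 4 + 4 + 4 + 4 + 4 = 24.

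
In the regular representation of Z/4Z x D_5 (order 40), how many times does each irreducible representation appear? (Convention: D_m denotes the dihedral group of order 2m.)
Each irreducible V_i of dimension d_i appears with multiplicity d_i, i.e. rho_reg = (direct sum over all irreducibles V_i) d_i V_i. The irreducible dimensions for Z/4Z x D_5 are 1, 1, 1, 1, 1, 1, 1, 1, 2, 2, 2, 2, 2, 2, 2, 2: 8 irreducibles of dimension 1, each with multiplicity 1; 8 irreducibles of dimension 2, each with multiplicity 2. Total dimension 8*1*1 + 8*2*2 = 40 = |G|.

Argument: General theorem: in the regular representation of a finite group G, each irreducible appears with multiplicity equal to its dimension. Check: dim(rho_reg) = sum d_i^2 = 1 + 1 + 1 + 1 + 1 + 1 + 1 + 1 + 4 + 4 + 4 + 4 + 4 + 4 + 4 + 4 = 40 = |G|.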